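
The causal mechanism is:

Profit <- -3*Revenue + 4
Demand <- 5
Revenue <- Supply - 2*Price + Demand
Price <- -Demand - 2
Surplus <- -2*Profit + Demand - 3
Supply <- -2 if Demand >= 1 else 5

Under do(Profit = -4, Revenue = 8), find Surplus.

Setting Profit = -4, Revenue = 8 by intervention discards those variables' equations.
Surplus = -2*Profit + Demand - 3  [with Profit=-4, Demand=5]  = 10

10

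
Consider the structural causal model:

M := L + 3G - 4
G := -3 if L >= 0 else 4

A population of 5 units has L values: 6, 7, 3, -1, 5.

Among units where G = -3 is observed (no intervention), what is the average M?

-7.75

E[M|G=-3] averages over only the 4 units with G=-3 (L = 6, 7, 3, 5): M = -7, -6, -10, -8, mean -7.75.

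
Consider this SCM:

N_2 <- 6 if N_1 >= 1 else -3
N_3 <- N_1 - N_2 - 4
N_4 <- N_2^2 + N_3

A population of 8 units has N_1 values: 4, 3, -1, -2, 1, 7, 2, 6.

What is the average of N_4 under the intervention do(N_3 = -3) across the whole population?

Under do(N_3=-3), N_3's equation is replaced by N_3=-3 for every unit. Per-unit N_4: 33, 33, 6, 6, 33, 33, 33, 33. Mean = 26.25.

26.25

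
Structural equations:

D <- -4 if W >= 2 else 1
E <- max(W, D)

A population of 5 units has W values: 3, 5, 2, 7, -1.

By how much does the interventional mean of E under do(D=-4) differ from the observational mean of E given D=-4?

The intervention sets D=-4 in all 5 units regardless of W. Recomputing E per unit gives 3, 5, 2, 7, -1; average 3.2.
Conditioning on D=-4 selects the 4 unit(s) with W ∈ {3, 5, 2, 7}. Their E values: 3, 5, 2, 7. Mean = 4.25.
Difference = 3.2 − 4.25 = -1.05.

-1.05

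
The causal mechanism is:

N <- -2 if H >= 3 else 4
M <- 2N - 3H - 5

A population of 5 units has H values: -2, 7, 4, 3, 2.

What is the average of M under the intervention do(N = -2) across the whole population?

-17.4

The intervention sets N=-2 in all 5 units regardless of H. Recomputing M per unit gives -3, -30, -21, -18, -15; average -17.4.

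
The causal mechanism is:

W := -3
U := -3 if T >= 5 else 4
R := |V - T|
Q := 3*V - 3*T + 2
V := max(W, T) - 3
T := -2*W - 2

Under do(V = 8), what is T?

Under do(V=8), the mechanism V := max(W, T) - 3 is discarded; V is fixed at 8.
Since T is not a descendant of the intervened variable, it is unaffected.
T = -2*W - 2  [with W=-3]  = 4

4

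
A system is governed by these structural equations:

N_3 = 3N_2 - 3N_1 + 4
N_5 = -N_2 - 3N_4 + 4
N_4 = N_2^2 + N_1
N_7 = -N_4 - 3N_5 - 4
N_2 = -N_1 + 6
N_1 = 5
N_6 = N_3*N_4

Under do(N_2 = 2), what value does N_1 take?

5

Under do(N_2=2), the mechanism N_2 = -N_1 + 6 is discarded; N_2 is fixed at 2.
N_1 is not downstream of the intervention, so its value is determined by the original equations.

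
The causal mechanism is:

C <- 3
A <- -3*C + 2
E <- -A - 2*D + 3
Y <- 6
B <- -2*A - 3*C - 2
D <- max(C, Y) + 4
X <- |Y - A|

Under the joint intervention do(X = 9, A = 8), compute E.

-25

Under do(X = 9, A = 8), each intervened variable's structural equation is replaced by its fixed value.
D = max(C, Y) + 4  [with C=3, Y=6]  = 10
E = -A - 2*D + 3  [with A=8, D=10]  = -25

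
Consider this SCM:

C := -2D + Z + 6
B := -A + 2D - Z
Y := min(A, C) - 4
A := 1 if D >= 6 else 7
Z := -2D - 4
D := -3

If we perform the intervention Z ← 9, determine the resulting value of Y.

The intervention breaks the incoming arrows to Z: Z := -2D - 4 no longer applies, and Z = 9.
A = 1 if D >= 6 else 7  [with D=-3]  = 7
C = -2D + Z + 6  [with D=-3, Z=9]  = 21
Y = min(A, C) - 4  [with A=7, C=21]  = 3

3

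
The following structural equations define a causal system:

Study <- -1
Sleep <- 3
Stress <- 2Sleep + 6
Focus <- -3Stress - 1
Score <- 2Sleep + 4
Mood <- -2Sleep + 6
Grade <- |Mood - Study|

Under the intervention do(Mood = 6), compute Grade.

Intervening sets Mood = 6 and removes its equation (Mood <- -2Sleep + 6).
Grade = |Mood - Study|  [with Mood=6, Study=-1]  = 7

7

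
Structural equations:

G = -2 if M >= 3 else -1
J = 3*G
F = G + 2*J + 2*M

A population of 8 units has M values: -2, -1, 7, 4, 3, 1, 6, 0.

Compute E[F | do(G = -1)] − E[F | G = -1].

Every unit gets G=-1 under the intervention. F values become -11, -9, 7, 1, -1, -5, 5, -7; E[F|do(G=-1)] = -2.5.
Observing G=-1 restricts to units where G's equation naturally yields -1: M ∈ {-2, -1, 1, 0}. In that subpopulation F = -11, -9, -5, -7, mean -8.
Difference = -2.5 − (-8) = 5.5.

5.5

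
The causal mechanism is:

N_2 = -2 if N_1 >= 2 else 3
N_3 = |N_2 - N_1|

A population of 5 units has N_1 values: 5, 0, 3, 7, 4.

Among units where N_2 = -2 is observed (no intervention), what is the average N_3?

Observing N_2=-2 restricts to units where N_2's equation naturally yields -2: N_1 ∈ {5, 3, 7, 4}. In that subpopulation N_3 = 7, 5, 9, 6, mean 6.75.

6.75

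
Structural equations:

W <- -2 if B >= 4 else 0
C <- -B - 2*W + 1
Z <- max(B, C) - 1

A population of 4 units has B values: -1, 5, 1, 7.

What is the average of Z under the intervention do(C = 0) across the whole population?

2.25

do(C=0) breaks C's dependence on B. With C=0 fixed, Z across the units is -1, 4, 0, 6, mean 2.25.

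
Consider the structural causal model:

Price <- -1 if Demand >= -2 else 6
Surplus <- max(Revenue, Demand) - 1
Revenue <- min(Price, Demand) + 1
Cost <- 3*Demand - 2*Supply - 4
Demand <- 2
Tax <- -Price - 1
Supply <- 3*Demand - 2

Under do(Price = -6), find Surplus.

Under do(Price=-6), the mechanism Price <- -1 if Demand >= -2 else 6 is discarded; Price is fixed at -6.
Revenue = min(Price, Demand) + 1  [with Price=-6, Demand=2]  = -5
Surplus = max(Revenue, Demand) - 1  [with Revenue=-5, Demand=2]  = 1

1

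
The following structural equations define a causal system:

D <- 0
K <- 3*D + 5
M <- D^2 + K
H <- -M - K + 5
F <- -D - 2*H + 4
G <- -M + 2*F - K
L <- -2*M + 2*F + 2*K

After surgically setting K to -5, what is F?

do(K=-5) replaces the equation K <- 3*D + 5 with the constant K = -5.
M = D^2 + K  [with D=0, K=-5]  = -5
H = -M - K + 5  [with M=-5, K=-5]  = 15
F = -D - 2*H + 4  [with D=0, H=15]  = -26

-26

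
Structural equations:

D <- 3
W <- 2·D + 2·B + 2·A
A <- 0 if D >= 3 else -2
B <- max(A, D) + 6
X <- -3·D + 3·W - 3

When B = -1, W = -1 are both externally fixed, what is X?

-15

Setting B = -1, W = -1 by intervention discards those variables' equations.
X = -3·D + 3·W - 3  [with D=3, W=-1]  = -15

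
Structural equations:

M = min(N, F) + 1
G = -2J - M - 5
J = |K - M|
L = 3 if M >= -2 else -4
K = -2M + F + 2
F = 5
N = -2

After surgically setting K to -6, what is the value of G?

-14

Under do(K=-6), the mechanism K = -2M + F + 2 is discarded; K is fixed at -6.
M = min(N, F) + 1  [with N=-2, F=5]  = -1
J = |K - M|  [with K=-6, M=-1]  = 5
G = -2J - M - 5  [with J=5, M=-1]  = -14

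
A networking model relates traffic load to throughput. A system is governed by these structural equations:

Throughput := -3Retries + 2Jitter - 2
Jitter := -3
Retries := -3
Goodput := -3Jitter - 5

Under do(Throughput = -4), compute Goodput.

4

The intervention breaks the incoming arrows to Throughput: Throughput := -3Retries + 2Jitter - 2 no longer applies, and Throughput = -4.
Goodput is not downstream of the intervention, so its value is determined by the original equations.
Goodput = -3Jitter - 5  [with Jitter=-3]  = 4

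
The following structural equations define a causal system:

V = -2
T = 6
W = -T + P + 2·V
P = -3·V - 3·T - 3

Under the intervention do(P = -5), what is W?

-15

The intervention breaks the incoming arrows to P: P = -3·V - 3·T - 3 no longer applies, and P = -5.
W = -T + P + 2·V  [with T=6, P=-5, V=-2]  = -15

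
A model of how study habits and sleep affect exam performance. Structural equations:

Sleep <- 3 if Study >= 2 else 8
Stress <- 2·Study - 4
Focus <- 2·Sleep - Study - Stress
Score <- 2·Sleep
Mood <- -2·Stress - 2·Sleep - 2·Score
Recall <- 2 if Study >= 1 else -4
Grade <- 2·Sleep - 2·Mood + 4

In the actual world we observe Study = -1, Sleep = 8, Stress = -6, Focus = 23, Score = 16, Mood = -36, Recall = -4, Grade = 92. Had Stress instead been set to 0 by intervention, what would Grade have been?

116

The intervention breaks the incoming arrows to Stress: Stress <- 2·Study - 4 no longer applies, and Stress = 0.
Sleep = 3 if Study >= 2 else 8  [with Study=-1]  = 8
Score = 2·Sleep  [with Sleep=8]  = 16
Mood = -2·Stress - 2·Sleep - 2·Score  [with Stress=0, Sleep=8, Score=16]  = -48
Grade = 2·Sleep - 2·Mood + 4  [with Sleep=8, Mood=-48]  = 116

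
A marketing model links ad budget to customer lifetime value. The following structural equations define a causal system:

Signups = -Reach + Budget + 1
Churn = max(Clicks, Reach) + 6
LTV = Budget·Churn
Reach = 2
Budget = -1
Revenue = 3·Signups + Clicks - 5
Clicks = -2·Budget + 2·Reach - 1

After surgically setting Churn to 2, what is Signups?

The intervention breaks the incoming arrows to Churn: Churn = max(Clicks, Reach) + 6 no longer applies, and Churn = 2.
Since Signups is not a descendant of the intervened variable, it is unaffected.
Signups = -Reach + Budget + 1  [with Reach=2, Budget=-1]  = -2

-2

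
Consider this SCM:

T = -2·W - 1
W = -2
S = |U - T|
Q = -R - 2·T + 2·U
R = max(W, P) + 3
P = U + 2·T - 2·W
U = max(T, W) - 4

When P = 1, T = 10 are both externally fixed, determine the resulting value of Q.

Under do(P = 1, T = 10), each intervened variable's structural equation is replaced by its fixed value.
U = max(T, W) - 4  [with T=10, W=-2]  = 6
R = max(W, P) + 3  [with W=-2, P=1]  = 4
Q = -R - 2·T + 2·U  [with R=4, T=10, U=6]  = -12

-12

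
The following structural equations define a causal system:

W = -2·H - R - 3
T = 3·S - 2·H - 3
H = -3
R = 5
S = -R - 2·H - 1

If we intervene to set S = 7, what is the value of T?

24

do(S=7) replaces the equation S = -R - 2·H - 1 with the constant S = 7.
T = 3·S - 2·H - 3  [with S=7, H=-3]  = 24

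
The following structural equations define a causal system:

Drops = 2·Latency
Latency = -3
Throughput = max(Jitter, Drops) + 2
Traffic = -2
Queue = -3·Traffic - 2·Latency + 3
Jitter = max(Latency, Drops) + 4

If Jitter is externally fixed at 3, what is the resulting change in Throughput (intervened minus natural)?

2

The intervention breaks the incoming arrows to Jitter: Jitter = max(Latency, Drops) + 4 no longer applies, and Jitter = 3.
Drops = 2·Latency  [with Latency=-3]  = -6
Throughput = max(Jitter, Drops) + 2  [with Jitter=3, Drops=-6]  = 5
Without intervention: Drops = 2·Latency  [with Latency=-3]  = -6; Jitter = max(Latency, Drops) + 4  [with Latency=-3, Drops=-6]  = 1; Throughput = max(Jitter, Drops) + 2  [with Jitter=1, Drops=-6]  = 3.
Change = 5 − 3 = 2.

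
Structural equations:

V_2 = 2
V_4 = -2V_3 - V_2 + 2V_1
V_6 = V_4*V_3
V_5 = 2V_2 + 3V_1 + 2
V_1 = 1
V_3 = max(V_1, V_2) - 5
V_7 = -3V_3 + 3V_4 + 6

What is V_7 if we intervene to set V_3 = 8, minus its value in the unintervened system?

-99

The intervention breaks the incoming arrows to V_3: V_3 = max(V_1, V_2) - 5 no longer applies, and V_3 = 8.
V_4 = -2V_3 - V_2 + 2V_1  [with V_3=8, V_2=2, V_1=1]  = -16
V_7 = -3V_3 + 3V_4 + 6  [with V_3=8, V_4=-16]  = -66
Without intervention: V_3 = max(V_1, V_2) - 5  [with V_1=1, V_2=2]  = -3; V_4 = -2V_3 - V_2 + 2V_1  [with V_3=-3, V_2=2, V_1=1]  = 6; V_7 = -3V_3 + 3V_4 + 6  [with V_3=-3, V_4=6]  = 33.
Change = -66 − 33 = -99.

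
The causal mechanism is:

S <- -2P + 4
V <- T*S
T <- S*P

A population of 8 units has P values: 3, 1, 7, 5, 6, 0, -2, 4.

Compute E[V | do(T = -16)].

do(T=-16) breaks T's dependence on P. With T=-16 fixed, V across the units is 32, -32, 160, 96, 128, -64, -128, 64, mean 32.

32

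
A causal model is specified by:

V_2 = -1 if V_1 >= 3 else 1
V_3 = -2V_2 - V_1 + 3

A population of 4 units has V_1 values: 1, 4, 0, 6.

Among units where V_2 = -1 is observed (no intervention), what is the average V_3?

0

Conditioning on V_2=-1 selects the 2 unit(s) with V_1 ∈ {4, 6}. Their V_3 values: 1, -1. Mean = 0.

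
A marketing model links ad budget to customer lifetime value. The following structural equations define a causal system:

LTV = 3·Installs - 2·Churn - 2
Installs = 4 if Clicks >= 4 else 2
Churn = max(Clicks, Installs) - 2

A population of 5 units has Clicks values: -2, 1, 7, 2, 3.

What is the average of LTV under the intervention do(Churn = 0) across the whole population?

The intervention sets Churn=0 in all 5 units regardless of Clicks. Recomputing LTV per unit gives 4, 4, 10, 4, 4; average 5.2.

5.2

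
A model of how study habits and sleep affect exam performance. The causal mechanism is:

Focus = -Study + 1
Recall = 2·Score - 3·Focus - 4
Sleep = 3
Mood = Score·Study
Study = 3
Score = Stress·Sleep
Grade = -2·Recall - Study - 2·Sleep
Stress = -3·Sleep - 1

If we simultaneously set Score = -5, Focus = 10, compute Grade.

Under do(Score = -5, Focus = 10), each intervened variable's structural equation is replaced by its fixed value.
Recall = 2·Score - 3·Focus - 4  [with Score=-5, Focus=10]  = -44
Grade = -2·Recall - Study - 2·Sleep  [with Recall=-44, Study=3, Sleep=3]  = 79

79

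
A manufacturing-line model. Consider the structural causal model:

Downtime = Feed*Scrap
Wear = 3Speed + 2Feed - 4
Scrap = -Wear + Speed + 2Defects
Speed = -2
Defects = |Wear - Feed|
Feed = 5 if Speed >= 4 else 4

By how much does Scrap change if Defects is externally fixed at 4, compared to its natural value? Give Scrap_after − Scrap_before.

-4

Intervening sets Defects = 4 and removes its equation (Defects = |Wear - Feed|).
Feed = 5 if Speed >= 4 else 4  [with Speed=-2]  = 4
Wear = 3Speed + 2Feed - 4  [with Speed=-2, Feed=4]  = -2
Scrap = -Wear + Speed + 2Defects  [with Wear=-2, Speed=-2, Defects=4]  = 8
Without intervention: Feed = 5 if Speed >= 4 else 4  [with Speed=-2]  = 4; Wear = 3Speed + 2Feed - 4  [with Speed=-2, Feed=4]  = -2; Defects = |Wear - Feed|  [with Wear=-2, Feed=4]  = 6; Scrap = -Wear + Speed + 2Defects  [with Wear=-2, Speed=-2, Defects=6]  = 12.
Change = 8 − 12 = -4.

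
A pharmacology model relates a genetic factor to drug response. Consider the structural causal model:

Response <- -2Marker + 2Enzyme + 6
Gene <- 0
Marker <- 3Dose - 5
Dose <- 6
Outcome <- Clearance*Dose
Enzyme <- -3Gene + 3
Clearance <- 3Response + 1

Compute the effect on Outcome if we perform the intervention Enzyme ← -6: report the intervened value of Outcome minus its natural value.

-324

The intervention breaks the incoming arrows to Enzyme: Enzyme <- -3Gene + 3 no longer applies, and Enzyme = -6.
Marker = 3Dose - 5  [with Dose=6]  = 13
Response = -2Marker + 2Enzyme + 6  [with Marker=13, Enzyme=-6]  = -32
Clearance = 3Response + 1  [with Response=-32]  = -95
Outcome = Clearance*Dose  [with Clearance=-95, Dose=6]  = -570
Without intervention: Enzyme = -3Gene + 3  [with Gene=0]  = 3; Marker = 3Dose - 5  [with Dose=6]  = 13; Response = -2Marker + 2Enzyme + 6  [with Marker=13, Enzyme=3]  = -14; Clearance = 3Response + 1  [with Response=-14]  = -41; Outcome = Clearance*Dose  [with Clearance=-41, Dose=6]  = -246.
Change = -570 − (-246) = -324.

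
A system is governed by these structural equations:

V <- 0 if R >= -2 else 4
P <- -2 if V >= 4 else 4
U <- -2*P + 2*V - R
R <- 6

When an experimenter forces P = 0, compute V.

Under do(P=0), the mechanism P <- -2 if V >= 4 else 4 is discarded; P is fixed at 0.
Since V is not a descendant of the intervened variable, it is unaffected.
V = 0 if R >= -2 else 4  [with R=6]  = 0

0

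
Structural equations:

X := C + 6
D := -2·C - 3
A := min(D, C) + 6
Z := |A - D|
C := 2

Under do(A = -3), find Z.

The intervention breaks the incoming arrows to A: A := min(D, C) + 6 no longer applies, and A = -3.
D = -2·C - 3  [with C=2]  = -7
Z = |A - D|  [with A=-3, D=-7]  = 4

4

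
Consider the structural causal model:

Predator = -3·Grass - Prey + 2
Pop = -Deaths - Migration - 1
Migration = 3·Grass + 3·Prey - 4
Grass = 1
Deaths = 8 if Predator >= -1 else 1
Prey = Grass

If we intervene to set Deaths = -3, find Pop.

0

Under do(Deaths=-3), the mechanism Deaths = 8 if Predator >= -1 else 1 is discarded; Deaths is fixed at -3.
Prey = Grass  [with Grass=1]  = 1
Migration = 3·Grass + 3·Prey - 4  [with Grass=1, Prey=1]  = 2
Pop = -Deaths - Migration - 1  [with Deaths=-3, Migration=2]  = 0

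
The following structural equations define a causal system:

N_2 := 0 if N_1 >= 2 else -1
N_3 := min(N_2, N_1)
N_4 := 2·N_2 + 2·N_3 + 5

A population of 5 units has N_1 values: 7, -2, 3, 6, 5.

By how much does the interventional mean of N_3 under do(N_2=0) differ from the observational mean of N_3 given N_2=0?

The intervention sets N_2=0 in all 5 units regardless of N_1. Recomputing N_3 per unit gives 0, -2, 0, 0, 0; average -0.4.
E[N_3|N_2=0] averages over only the 4 units with N_2=0 (N_1 = 7, 3, 6, 5): N_3 = 0, 0, 0, 0, mean 0.
Difference = -0.4 − 0 = -0.4.

-0.4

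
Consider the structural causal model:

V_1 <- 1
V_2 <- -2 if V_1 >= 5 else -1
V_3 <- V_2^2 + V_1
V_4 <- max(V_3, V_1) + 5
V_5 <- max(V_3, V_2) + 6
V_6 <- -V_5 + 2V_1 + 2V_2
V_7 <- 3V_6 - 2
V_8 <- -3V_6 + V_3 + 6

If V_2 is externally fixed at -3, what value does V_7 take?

Under do(V_2=-3), the mechanism V_2 <- -2 if V_1 >= 5 else -1 is discarded; V_2 is fixed at -3.
V_3 = V_2^2 + V_1  [with V_2=-3, V_1=1]  = 10
V_5 = max(V_3, V_2) + 6  [with V_3=10, V_2=-3]  = 16
V_6 = -V_5 + 2V_1 + 2V_2  [with V_5=16, V_1=1, V_2=-3]  = -20
V_7 = 3V_6 - 2  [with V_6=-20]  = -62

-62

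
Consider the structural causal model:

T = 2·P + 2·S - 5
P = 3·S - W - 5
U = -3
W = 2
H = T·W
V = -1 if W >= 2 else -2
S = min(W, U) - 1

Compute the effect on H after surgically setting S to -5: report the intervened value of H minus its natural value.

-16

The intervention breaks the incoming arrows to S: S = min(W, U) - 1 no longer applies, and S = -5.
P = 3·S - W - 5  [with S=-5, W=2]  = -22
T = 2·P + 2·S - 5  [with P=-22, S=-5]  = -59
H = T·W  [with T=-59, W=2]  = -118
Without intervention: S = min(W, U) - 1  [with W=2, U=-3]  = -4; P = 3·S - W - 5  [with S=-4, W=2]  = -19; T = 2·P + 2·S - 5  [with P=-19, S=-4]  = -51; H = T·W  [with T=-51, W=2]  = -102.
Change = -118 − (-102) = -16.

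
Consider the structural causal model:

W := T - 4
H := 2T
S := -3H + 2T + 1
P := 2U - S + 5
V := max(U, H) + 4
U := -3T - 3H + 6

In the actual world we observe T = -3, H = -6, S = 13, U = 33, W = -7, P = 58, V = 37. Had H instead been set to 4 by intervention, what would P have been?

28

Under do(H=4), the mechanism H := 2T is discarded; H is fixed at 4.
S = -3H + 2T + 1  [with H=4, T=-3]  = -17
U = -3T - 3H + 6  [with T=-3, H=4]  = 3
P = 2U - S + 5  [with U=3, S=-17]  = 28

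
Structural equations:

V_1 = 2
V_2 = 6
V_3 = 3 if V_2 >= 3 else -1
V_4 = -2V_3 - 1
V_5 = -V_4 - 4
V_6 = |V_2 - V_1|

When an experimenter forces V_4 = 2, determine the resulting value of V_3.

Under do(V_4=2), the mechanism V_4 = -2V_3 - 1 is discarded; V_4 is fixed at 2.
Since V_3 is not a descendant of the intervened variable, it is unaffected.
V_3 = 3 if V_2 >= 3 else -1  [with V_2=6]  = 3

3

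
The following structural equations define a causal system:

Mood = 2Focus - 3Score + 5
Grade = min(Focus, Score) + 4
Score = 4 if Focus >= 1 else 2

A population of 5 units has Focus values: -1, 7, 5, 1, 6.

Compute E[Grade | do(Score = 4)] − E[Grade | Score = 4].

Under do(Score=4), Score's equation is replaced by Score=4 for every unit. Per-unit Grade: 3, 8, 8, 5, 8. Mean = 6.4.
Observing Score=4 restricts to units where Score's equation naturally yields 4: Focus ∈ {7, 5, 1, 6}. In that subpopulation Grade = 8, 8, 5, 8, mean 7.25.
Difference = 6.4 − 7.25 = -0.85.

-0.85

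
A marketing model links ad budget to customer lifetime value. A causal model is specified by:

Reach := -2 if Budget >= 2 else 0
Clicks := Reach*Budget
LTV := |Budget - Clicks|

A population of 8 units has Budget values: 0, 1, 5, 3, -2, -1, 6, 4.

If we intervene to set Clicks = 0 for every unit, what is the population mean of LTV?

2.75

Under do(Clicks=0), Clicks's equation is replaced by Clicks=0 for every unit. Per-unit LTV: 0, 1, 5, 3, 2, 1, 6, 4. Mean = 2.75.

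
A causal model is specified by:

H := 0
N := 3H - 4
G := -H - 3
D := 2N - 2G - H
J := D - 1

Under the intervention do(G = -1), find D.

-6

The intervention breaks the incoming arrows to G: G := -H - 3 no longer applies, and G = -1.
N = 3H - 4  [with H=0]  = -4
D = 2N - 2G - H  [with N=-4, G=-1, H=0]  = -6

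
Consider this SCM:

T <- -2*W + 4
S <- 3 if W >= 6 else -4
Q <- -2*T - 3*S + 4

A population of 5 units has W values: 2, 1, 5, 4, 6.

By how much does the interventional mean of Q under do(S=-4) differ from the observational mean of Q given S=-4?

2.4

Under do(S=-4), S's equation is replaced by S=-4 for every unit. Per-unit Q: 16, 12, 28, 24, 32. Mean = 22.4.
Conditioning on S=-4 selects the 4 unit(s) with W ∈ {2, 1, 5, 4}. Their Q values: 16, 12, 28, 24. Mean = 20.
Difference = 22.4 − 20 = 2.4.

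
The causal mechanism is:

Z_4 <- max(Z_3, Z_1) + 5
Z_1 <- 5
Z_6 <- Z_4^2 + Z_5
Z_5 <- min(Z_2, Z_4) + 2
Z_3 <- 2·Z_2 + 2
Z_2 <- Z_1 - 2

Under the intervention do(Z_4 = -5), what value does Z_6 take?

22

Under do(Z_4=-5), the mechanism Z_4 <- max(Z_3, Z_1) + 5 is discarded; Z_4 is fixed at -5.
Z_2 = Z_1 - 2  [with Z_1=5]  = 3
Z_5 = min(Z_2, Z_4) + 2  [with Z_2=3, Z_4=-5]  = -3
Z_6 = Z_4^2 + Z_5  [with Z_4=-5, Z_5=-3]  = 22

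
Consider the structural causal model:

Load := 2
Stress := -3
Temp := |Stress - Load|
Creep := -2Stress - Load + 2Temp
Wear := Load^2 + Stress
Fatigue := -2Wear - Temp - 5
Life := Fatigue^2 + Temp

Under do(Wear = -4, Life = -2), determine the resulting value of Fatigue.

Under do(Wear = -4, Life = -2), each intervened variable's structural equation is replaced by its fixed value.
Temp = |Stress - Load|  [with Stress=-3, Load=2]  = 5
Fatigue = -2Wear - Temp - 5  [with Wear=-4, Temp=5]  = -2

-2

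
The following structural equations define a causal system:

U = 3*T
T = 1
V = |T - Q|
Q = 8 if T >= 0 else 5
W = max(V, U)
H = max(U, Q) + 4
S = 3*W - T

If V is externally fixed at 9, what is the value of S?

The intervention breaks the incoming arrows to V: V = |T - Q| no longer applies, and V = 9.
U = 3*T  [with T=1]  = 3
W = max(V, U)  [with V=9, U=3]  = 9
S = 3*W - T  [with W=9, T=1]  = 26

26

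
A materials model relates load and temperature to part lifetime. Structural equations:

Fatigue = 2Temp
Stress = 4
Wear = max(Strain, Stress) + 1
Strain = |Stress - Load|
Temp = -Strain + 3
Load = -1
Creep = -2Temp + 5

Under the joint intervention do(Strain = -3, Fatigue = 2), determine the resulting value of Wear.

5

Under do(Strain = -3, Fatigue = 2), each intervened variable's structural equation is replaced by its fixed value.
Wear = max(Strain, Stress) + 1  [with Strain=-3, Stress=4]  = 5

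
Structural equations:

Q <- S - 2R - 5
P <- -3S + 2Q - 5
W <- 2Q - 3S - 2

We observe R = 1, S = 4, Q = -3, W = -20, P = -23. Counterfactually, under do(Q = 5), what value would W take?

-4

The intervention breaks the incoming arrows to Q: Q <- S - 2R - 5 no longer applies, and Q = 5.
W = 2Q - 3S - 2  [with Q=5, S=4]  = -4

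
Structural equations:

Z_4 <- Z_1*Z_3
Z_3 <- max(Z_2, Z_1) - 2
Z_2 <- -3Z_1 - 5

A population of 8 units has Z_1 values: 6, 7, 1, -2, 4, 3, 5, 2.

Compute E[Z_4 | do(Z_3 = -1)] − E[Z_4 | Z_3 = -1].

Every unit gets Z_3=-1 under the intervention. Z_4 values become -6, -7, -1, 2, -4, -3, -5, -2; E[Z_4|do(Z_3=-1)] = -3.25.
Observing Z_3=-1 restricts to units where Z_3's equation naturally yields -1: Z_1 ∈ {1, -2}. In that subpopulation Z_4 = -1, 2, mean 0.5.
Difference = -3.25 − 0.5 = -3.75.

-3.75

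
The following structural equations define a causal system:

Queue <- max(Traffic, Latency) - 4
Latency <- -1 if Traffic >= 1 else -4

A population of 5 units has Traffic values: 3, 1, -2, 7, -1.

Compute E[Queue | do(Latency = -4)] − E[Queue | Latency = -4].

The intervention sets Latency=-4 in all 5 units regardless of Traffic. Recomputing Queue per unit gives -1, -3, -6, 3, -5; average -2.4.
Conditioning on Latency=-4 selects the 2 unit(s) with Traffic ∈ {-2, -1}. Their Queue values: -6, -5. Mean = -5.5.
Difference = -2.4 − (-5.5) = 3.1.

3.1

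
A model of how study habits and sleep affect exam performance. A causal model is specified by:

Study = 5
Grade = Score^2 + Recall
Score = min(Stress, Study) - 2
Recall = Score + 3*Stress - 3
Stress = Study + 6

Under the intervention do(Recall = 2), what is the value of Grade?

11

Intervening sets Recall = 2 and removes its equation (Recall = Score + 3*Stress - 3).
Stress = Study + 6  [with Study=5]  = 11
Score = min(Stress, Study) - 2  [with Stress=11, Study=5]  = 3
Grade = Score^2 + Recall  [with Score=3, Recall=2]  = 11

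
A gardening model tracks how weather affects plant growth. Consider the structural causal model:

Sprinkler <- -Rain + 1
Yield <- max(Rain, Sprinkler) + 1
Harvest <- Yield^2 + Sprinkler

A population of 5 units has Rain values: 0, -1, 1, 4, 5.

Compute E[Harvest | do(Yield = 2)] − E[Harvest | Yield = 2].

Under do(Yield=2), Yield's equation is replaced by Yield=2 for every unit. Per-unit Harvest: 5, 6, 4, 1, 0. Mean = 3.2.
Conditioning on Yield=2 selects the 2 unit(s) with Rain ∈ {0, 1}. Their Harvest values: 5, 4. Mean = 4.5.
Difference = 3.2 − 4.5 = -1.3.

-1.3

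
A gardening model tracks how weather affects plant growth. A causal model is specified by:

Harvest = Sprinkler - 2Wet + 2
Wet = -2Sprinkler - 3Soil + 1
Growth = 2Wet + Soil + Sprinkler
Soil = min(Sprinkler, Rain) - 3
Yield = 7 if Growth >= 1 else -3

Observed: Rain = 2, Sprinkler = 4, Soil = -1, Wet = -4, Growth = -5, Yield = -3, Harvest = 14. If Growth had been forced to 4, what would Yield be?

The intervention breaks the incoming arrows to Growth: Growth = 2Wet + Soil + Sprinkler no longer applies, and Growth = 4.
Yield = 7 if Growth >= 1 else -3  [with Growth=4]  = 7

7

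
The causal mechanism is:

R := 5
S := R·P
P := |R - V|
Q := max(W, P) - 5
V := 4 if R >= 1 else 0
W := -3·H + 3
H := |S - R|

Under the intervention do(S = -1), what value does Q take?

The intervention breaks the incoming arrows to S: S := R·P no longer applies, and S = -1.
V = 4 if R >= 1 else 0  [with R=5]  = 4
P = |R - V|  [with R=5, V=4]  = 1
H = |S - R|  [with S=-1, R=5]  = 6
W = -3·H + 3  [with H=6]  = -15
Q = max(W, P) - 5  [with W=-15, P=1]  = -4

-4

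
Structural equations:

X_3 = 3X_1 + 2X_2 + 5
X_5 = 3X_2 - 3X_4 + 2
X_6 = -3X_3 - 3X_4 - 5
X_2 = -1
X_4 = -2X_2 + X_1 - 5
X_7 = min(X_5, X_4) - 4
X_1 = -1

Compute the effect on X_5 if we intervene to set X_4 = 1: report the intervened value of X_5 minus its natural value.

Intervening sets X_4 = 1 and removes its equation (X_4 = -2X_2 + X_1 - 5).
X_5 = 3X_2 - 3X_4 + 2  [with X_2=-1, X_4=1]  = -4
Without intervention: X_4 = -2X_2 + X_1 - 5  [with X_2=-1, X_1=-1]  = -4; X_5 = 3X_2 - 3X_4 + 2  [with X_2=-1, X_4=-4]  = 11.
Change = -4 − 11 = -15.

-15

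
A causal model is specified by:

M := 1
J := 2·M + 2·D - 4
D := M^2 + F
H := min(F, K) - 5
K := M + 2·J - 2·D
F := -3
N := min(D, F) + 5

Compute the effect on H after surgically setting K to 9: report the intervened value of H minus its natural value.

4

Intervening sets K = 9 and removes its equation (K := M + 2·J - 2·D).
H = min(F, K) - 5  [with F=-3, K=9]  = -8
Without intervention: D = M^2 + F  [with M=1, F=-3]  = -2; J = 2·M + 2·D - 4  [with M=1, D=-2]  = -6; K = M + 2·J - 2·D  [with M=1, J=-6, D=-2]  = -7; H = min(F, K) - 5  [with F=-3, K=-7]  = -12.
Change = -8 − (-12) = 4.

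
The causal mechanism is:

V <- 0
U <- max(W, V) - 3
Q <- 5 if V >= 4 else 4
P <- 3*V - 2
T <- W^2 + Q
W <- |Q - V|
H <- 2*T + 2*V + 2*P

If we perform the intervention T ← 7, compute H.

Under do(T=7), the mechanism T <- W^2 + Q is discarded; T is fixed at 7.
P = 3*V - 2  [with V=0]  = -2
H = 2*T + 2*V + 2*P  [with T=7, V=0, P=-2]  = 10

10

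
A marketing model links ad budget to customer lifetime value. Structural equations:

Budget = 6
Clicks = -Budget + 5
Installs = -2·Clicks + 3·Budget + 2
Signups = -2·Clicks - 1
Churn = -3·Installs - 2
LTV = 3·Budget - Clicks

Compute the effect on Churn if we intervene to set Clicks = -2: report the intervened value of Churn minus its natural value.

-6

do(Clicks=-2) replaces the equation Clicks = -Budget + 5 with the constant Clicks = -2.
Installs = -2·Clicks + 3·Budget + 2  [with Clicks=-2, Budget=6]  = 24
Churn = -3·Installs - 2  [with Installs=24]  = -74
Without intervention: Clicks = -Budget + 5  [with Budget=6]  = -1; Installs = -2·Clicks + 3·Budget + 2  [with Clicks=-1, Budget=6]  = 22; Churn = -3·Installs - 2  [with Installs=22]  = -68.
Change = -74 − (-68) = -6.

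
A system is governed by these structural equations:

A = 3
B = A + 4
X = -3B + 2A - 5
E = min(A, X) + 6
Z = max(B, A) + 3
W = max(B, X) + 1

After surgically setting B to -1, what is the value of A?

3

Under do(B=-1), the mechanism B = A + 4 is discarded; B is fixed at -1.
A is not downstream of the intervention, so its value is determined by the original equations.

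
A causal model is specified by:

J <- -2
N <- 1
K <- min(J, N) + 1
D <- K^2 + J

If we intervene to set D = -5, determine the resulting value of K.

-1

Under do(D=-5), the mechanism D <- K^2 + J is discarded; D is fixed at -5.
Since K is not a descendant of the intervened variable, it is unaffected.
K = min(J, N) + 1  [with J=-2, N=1]  = -1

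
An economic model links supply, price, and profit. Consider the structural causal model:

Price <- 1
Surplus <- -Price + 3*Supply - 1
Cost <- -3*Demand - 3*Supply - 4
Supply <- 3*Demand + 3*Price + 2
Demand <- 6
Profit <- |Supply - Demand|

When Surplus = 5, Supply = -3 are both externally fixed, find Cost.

-13

Under do(Surplus = 5, Supply = -3), each intervened variable's structural equation is replaced by its fixed value.
Cost = -3*Demand - 3*Supply - 4  [with Demand=6, Supply=-3]  = -13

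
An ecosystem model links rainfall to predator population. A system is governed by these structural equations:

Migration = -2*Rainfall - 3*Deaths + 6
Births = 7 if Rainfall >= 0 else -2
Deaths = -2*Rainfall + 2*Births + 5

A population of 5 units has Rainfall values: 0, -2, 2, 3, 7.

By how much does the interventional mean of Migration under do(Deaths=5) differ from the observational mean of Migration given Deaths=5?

Every unit gets Deaths=5 under the intervention. Migration values become -9, -5, -13, -15, -23; E[Migration|do(Deaths=5)] = -13.
Observing Deaths=5 restricts to units where Deaths's equation naturally yields 5: Rainfall ∈ {-2, 7}. In that subpopulation Migration = -5, -23, mean -14.
Difference = -13 − (-14) = 1.

1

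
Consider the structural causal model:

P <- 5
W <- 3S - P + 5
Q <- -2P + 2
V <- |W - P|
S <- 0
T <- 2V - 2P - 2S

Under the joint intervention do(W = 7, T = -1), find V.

2

The joint intervention fixes W = 7, T = -1, removing each variable's own equation.
V = |W - P|  [with W=7, P=5]  = 2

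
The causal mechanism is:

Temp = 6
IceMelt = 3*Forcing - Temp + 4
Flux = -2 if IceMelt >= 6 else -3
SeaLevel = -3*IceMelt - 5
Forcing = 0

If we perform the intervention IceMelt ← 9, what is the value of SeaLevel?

The intervention breaks the incoming arrows to IceMelt: IceMelt = 3*Forcing - Temp + 4 no longer applies, and IceMelt = 9.
SeaLevel = -3*IceMelt - 5  [with IceMelt=9]  = -32

-32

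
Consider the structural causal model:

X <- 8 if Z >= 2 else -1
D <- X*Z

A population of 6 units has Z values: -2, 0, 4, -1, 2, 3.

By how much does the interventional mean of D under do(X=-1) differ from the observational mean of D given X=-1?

-2

Every unit gets X=-1 under the intervention. D values become 2, 0, -4, 1, -2, -3; E[D|do(X=-1)] = -1.
Observing X=-1 restricts to units where X's equation naturally yields -1: Z ∈ {-2, 0, -1}. In that subpopulation D = 2, 0, 1, mean 1.
Difference = -1 − 1 = -2.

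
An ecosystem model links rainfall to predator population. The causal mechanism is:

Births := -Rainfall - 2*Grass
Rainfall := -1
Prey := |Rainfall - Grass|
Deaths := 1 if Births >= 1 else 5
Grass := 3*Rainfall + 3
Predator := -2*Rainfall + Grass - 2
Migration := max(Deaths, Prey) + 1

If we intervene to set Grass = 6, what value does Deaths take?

Under do(Grass=6), the mechanism Grass := 3*Rainfall + 3 is discarded; Grass is fixed at 6.
Births = -Rainfall - 2*Grass  [with Rainfall=-1, Grass=6]  = -11
Deaths = 1 if Births >= 1 else 5  [with Births=-11]  = 5

5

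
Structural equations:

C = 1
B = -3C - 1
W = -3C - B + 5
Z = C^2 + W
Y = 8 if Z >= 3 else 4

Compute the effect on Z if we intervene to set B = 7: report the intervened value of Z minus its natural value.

-11

Under do(B=7), the mechanism B = -3C - 1 is discarded; B is fixed at 7.
W = -3C - B + 5  [with C=1, B=7]  = -5
Z = C^2 + W  [with C=1, W=-5]  = -4
Without intervention: B = -3C - 1  [with C=1]  = -4; W = -3C - B + 5  [with C=1, B=-4]  = 6; Z = C^2 + W  [with C=1, W=6]  = 7.
Change = -4 − 7 = -11.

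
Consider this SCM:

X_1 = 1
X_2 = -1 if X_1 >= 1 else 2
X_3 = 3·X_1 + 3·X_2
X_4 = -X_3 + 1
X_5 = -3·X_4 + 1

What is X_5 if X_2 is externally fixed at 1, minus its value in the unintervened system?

18

do(X_2=1) replaces the equation X_2 = -1 if X_1 >= 1 else 2 with the constant X_2 = 1.
X_3 = 3·X_1 + 3·X_2  [with X_1=1, X_2=1]  = 6
X_4 = -X_3 + 1  [with X_3=6]  = -5
X_5 = -3·X_4 + 1  [with X_4=-5]  = 16
Without intervention: X_2 = -1 if X_1 >= 1 else 2  [with X_1=1]  = -1; X_3 = 3·X_1 + 3·X_2  [with X_1=1, X_2=-1]  = 0; X_4 = -X_3 + 1  [with X_3=0]  = 1; X_5 = -3·X_4 + 1  [with X_4=1]  = -2.
Change = 16 − (-2) = 18.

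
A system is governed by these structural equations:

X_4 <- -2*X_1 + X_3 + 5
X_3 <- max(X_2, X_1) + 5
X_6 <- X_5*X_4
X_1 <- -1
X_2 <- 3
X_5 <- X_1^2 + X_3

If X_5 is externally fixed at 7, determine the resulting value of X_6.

105

The intervention breaks the incoming arrows to X_5: X_5 <- X_1^2 + X_3 no longer applies, and X_5 = 7.
X_3 = max(X_2, X_1) + 5  [with X_2=3, X_1=-1]  = 8
X_4 = -2*X_1 + X_3 + 5  [with X_1=-1, X_3=8]  = 15
X_6 = X_5*X_4  [with X_5=7, X_4=15]  = 105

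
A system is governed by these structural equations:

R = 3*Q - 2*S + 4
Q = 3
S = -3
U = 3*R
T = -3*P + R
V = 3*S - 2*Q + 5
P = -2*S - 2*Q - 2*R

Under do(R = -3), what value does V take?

-10

The intervention breaks the incoming arrows to R: R = 3*Q - 2*S + 4 no longer applies, and R = -3.
V is not downstream of the intervention, so its value is determined by the original equations.
V = 3*S - 2*Q + 5  [with S=-3, Q=3]  = -10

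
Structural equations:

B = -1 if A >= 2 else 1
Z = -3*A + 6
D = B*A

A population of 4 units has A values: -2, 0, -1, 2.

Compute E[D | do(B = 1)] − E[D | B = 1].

The intervention sets B=1 in all 4 units regardless of A. Recomputing D per unit gives -2, 0, -1, 2; average -0.25.
E[D|B=1] averages over only the 3 units with B=1 (A = -2, 0, -1): D = -2, 0, -1, mean -1.
Difference = -0.25 − (-1) = 0.75.

0.75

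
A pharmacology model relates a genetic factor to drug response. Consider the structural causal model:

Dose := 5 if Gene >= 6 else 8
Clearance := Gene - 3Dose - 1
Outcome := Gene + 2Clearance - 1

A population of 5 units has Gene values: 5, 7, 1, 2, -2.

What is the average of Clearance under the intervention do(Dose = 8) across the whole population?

-22.4

do(Dose=8) breaks Dose's dependence on Gene. With Dose=8 fixed, Clearance across the units is -20, -18, -24, -23, -27, mean -22.4.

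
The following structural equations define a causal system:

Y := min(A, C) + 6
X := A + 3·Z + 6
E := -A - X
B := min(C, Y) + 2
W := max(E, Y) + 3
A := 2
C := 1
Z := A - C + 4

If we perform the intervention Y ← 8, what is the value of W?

Intervening sets Y = 8 and removes its equation (Y := min(A, C) + 6).
Z = A - C + 4  [with A=2, C=1]  = 5
X = A + 3·Z + 6  [with A=2, Z=5]  = 23
E = -A - X  [with A=2, X=23]  = -25
W = max(E, Y) + 3  [with E=-25, Y=8]  = 11

11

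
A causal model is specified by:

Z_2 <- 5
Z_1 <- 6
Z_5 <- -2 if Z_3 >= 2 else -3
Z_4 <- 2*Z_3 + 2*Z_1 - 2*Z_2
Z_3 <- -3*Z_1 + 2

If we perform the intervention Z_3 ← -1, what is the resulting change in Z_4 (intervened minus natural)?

The intervention breaks the incoming arrows to Z_3: Z_3 <- -3*Z_1 + 2 no longer applies, and Z_3 = -1.
Z_4 = 2*Z_3 + 2*Z_1 - 2*Z_2  [with Z_3=-1, Z_1=6, Z_2=5]  = 0
Without intervention: Z_3 = -3*Z_1 + 2  [with Z_1=6]  = -16; Z_4 = 2*Z_3 + 2*Z_1 - 2*Z_2  [with Z_3=-16, Z_1=6, Z_2=5]  = -30.
Change = 0 − (-30) = 30.

30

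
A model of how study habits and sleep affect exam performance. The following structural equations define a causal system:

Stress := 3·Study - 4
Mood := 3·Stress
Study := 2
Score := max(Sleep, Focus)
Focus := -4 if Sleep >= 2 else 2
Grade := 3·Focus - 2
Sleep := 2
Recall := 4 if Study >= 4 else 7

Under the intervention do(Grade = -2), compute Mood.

The intervention breaks the incoming arrows to Grade: Grade := 3·Focus - 2 no longer applies, and Grade = -2.
Mood is not downstream of the intervention, so its value is determined by the original equations.
Stress = 3·Study - 4  [with Study=2]  = 2
Mood = 3·Stress  [with Stress=2]  = 6

6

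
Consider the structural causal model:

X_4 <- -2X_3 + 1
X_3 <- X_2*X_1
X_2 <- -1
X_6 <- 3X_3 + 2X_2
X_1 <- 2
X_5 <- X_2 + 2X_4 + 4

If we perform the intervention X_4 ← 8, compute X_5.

Intervening sets X_4 = 8 and removes its equation (X_4 <- -2X_3 + 1).
X_5 = X_2 + 2X_4 + 4  [with X_2=-1, X_4=8]  = 19

19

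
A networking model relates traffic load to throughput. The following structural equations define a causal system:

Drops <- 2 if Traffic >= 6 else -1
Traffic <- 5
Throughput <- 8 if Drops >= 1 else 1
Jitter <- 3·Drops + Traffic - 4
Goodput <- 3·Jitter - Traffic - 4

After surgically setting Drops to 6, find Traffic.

Under do(Drops=6), the mechanism Drops <- 2 if Traffic >= 6 else -1 is discarded; Drops is fixed at 6.
Traffic is not downstream of the intervention, so its value is determined by the original equations.

5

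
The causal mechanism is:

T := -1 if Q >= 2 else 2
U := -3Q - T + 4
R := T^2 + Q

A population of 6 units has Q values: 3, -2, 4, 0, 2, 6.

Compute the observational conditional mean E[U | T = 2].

5

E[U|T=2] averages over only the 2 units with T=2 (Q = -2, 0): U = 8, 2, mean 5.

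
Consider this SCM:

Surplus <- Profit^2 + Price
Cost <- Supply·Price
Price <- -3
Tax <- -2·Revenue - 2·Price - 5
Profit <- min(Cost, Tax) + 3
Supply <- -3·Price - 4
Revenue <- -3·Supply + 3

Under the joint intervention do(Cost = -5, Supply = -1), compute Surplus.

61

The joint intervention fixes Cost = -5, Supply = -1, removing each variable's own equation.
Revenue = -3·Supply + 3  [with Supply=-1]  = 6
Tax = -2·Revenue - 2·Price - 5  [with Revenue=6, Price=-3]  = -11
Profit = min(Cost, Tax) + 3  [with Cost=-5, Tax=-11]  = -8
Surplus = Profit^2 + Price  [with Profit=-8, Price=-3]  = 61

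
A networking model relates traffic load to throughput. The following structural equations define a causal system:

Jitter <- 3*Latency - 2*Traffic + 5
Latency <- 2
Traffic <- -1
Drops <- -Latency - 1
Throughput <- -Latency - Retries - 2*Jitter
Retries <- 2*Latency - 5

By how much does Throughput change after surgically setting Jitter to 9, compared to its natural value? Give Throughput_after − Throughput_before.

The intervention breaks the incoming arrows to Jitter: Jitter <- 3*Latency - 2*Traffic + 5 no longer applies, and Jitter = 9.
Retries = 2*Latency - 5  [with Latency=2]  = -1
Throughput = -Latency - Retries - 2*Jitter  [with Latency=2, Retries=-1, Jitter=9]  = -19
Without intervention: Retries = 2*Latency - 5  [with Latency=2]  = -1; Jitter = 3*Latency - 2*Traffic + 5  [with Latency=2, Traffic=-1]  = 13; Throughput = -Latency - Retries - 2*Jitter  [with Latency=2, Retries=-1, Jitter=13]  = -27.
Change = -19 − (-27) = 8.

8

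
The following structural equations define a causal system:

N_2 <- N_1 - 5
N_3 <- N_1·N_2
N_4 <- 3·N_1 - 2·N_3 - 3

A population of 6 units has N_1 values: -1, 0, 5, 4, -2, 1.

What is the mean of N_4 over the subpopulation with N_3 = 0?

Observing N_3=0 restricts to units where N_3's equation naturally yields 0: N_1 ∈ {0, 5}. In that subpopulation N_4 = -3, 12, mean 4.5.

4.5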